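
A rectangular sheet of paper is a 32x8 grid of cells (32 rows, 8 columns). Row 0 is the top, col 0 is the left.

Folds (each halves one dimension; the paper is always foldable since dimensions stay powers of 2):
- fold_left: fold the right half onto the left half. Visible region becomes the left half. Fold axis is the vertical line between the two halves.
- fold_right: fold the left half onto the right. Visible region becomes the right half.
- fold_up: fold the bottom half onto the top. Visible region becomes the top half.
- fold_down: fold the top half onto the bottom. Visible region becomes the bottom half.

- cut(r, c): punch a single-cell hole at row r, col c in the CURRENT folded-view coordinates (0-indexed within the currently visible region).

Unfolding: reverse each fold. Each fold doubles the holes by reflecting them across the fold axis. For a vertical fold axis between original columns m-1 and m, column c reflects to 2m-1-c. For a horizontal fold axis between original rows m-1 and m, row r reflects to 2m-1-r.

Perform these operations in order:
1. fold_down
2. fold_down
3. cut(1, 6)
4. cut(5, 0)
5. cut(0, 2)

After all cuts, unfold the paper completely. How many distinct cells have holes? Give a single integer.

Op 1 fold_down: fold axis h@16; visible region now rows[16,32) x cols[0,8) = 16x8
Op 2 fold_down: fold axis h@24; visible region now rows[24,32) x cols[0,8) = 8x8
Op 3 cut(1, 6): punch at orig (25,6); cuts so far [(25, 6)]; region rows[24,32) x cols[0,8) = 8x8
Op 4 cut(5, 0): punch at orig (29,0); cuts so far [(25, 6), (29, 0)]; region rows[24,32) x cols[0,8) = 8x8
Op 5 cut(0, 2): punch at orig (24,2); cuts so far [(24, 2), (25, 6), (29, 0)]; region rows[24,32) x cols[0,8) = 8x8
Unfold 1 (reflect across h@24): 6 holes -> [(18, 0), (22, 6), (23, 2), (24, 2), (25, 6), (29, 0)]
Unfold 2 (reflect across h@16): 12 holes -> [(2, 0), (6, 6), (7, 2), (8, 2), (9, 6), (13, 0), (18, 0), (22, 6), (23, 2), (24, 2), (25, 6), (29, 0)]

Answer: 12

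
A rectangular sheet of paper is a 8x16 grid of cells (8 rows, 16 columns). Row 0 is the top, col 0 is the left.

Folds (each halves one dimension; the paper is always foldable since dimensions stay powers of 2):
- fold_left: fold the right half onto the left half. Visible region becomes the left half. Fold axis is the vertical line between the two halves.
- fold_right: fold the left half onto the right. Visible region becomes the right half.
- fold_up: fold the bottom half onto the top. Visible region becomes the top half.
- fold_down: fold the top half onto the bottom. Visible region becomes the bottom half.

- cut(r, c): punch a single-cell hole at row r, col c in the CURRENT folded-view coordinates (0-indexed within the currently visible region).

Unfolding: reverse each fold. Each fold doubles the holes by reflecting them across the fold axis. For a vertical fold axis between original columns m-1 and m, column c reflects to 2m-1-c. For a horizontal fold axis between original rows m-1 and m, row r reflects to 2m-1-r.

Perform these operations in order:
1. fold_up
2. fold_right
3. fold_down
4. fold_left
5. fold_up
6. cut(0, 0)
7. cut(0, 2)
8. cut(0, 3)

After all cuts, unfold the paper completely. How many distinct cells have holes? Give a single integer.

Op 1 fold_up: fold axis h@4; visible region now rows[0,4) x cols[0,16) = 4x16
Op 2 fold_right: fold axis v@8; visible region now rows[0,4) x cols[8,16) = 4x8
Op 3 fold_down: fold axis h@2; visible region now rows[2,4) x cols[8,16) = 2x8
Op 4 fold_left: fold axis v@12; visible region now rows[2,4) x cols[8,12) = 2x4
Op 5 fold_up: fold axis h@3; visible region now rows[2,3) x cols[8,12) = 1x4
Op 6 cut(0, 0): punch at orig (2,8); cuts so far [(2, 8)]; region rows[2,3) x cols[8,12) = 1x4
Op 7 cut(0, 2): punch at orig (2,10); cuts so far [(2, 8), (2, 10)]; region rows[2,3) x cols[8,12) = 1x4
Op 8 cut(0, 3): punch at orig (2,11); cuts so far [(2, 8), (2, 10), (2, 11)]; region rows[2,3) x cols[8,12) = 1x4
Unfold 1 (reflect across h@3): 6 holes -> [(2, 8), (2, 10), (2, 11), (3, 8), (3, 10), (3, 11)]
Unfold 2 (reflect across v@12): 12 holes -> [(2, 8), (2, 10), (2, 11), (2, 12), (2, 13), (2, 15), (3, 8), (3, 10), (3, 11), (3, 12), (3, 13), (3, 15)]
Unfold 3 (reflect across h@2): 24 holes -> [(0, 8), (0, 10), (0, 11), (0, 12), (0, 13), (0, 15), (1, 8), (1, 10), (1, 11), (1, 12), (1, 13), (1, 15), (2, 8), (2, 10), (2, 11), (2, 12), (2, 13), (2, 15), (3, 8), (3, 10), (3, 11), (3, 12), (3, 13), (3, 15)]
Unfold 4 (reflect across v@8): 48 holes -> [(0, 0), (0, 2), (0, 3), (0, 4), (0, 5), (0, 7), (0, 8), (0, 10), (0, 11), (0, 12), (0, 13), (0, 15), (1, 0), (1, 2), (1, 3), (1, 4), (1, 5), (1, 7), (1, 8), (1, 10), (1, 11), (1, 12), (1, 13), (1, 15), (2, 0), (2, 2), (2, 3), (2, 4), (2, 5), (2, 7), (2, 8), (2, 10), (2, 11), (2, 12), (2, 13), (2, 15), (3, 0), (3, 2), (3, 3), (3, 4), (3, 5), (3, 7), (3, 8), (3, 10), (3, 11), (3, 12), (3, 13), (3, 15)]
Unfold 5 (reflect across h@4): 96 holes -> [(0, 0), (0, 2), (0, 3), (0, 4), (0, 5), (0, 7), (0, 8), (0, 10), (0, 11), (0, 12), (0, 13), (0, 15), (1, 0), (1, 2), (1, 3), (1, 4), (1, 5), (1, 7), (1, 8), (1, 10), (1, 11), (1, 12), (1, 13), (1, 15), (2, 0), (2, 2), (2, 3), (2, 4), (2, 5), (2, 7), (2, 8), (2, 10), (2, 11), (2, 12), (2, 13), (2, 15), (3, 0), (3, 2), (3, 3), (3, 4), (3, 5), (3, 7), (3, 8), (3, 10), (3, 11), (3, 12), (3, 13), (3, 15), (4, 0), (4, 2), (4, 3), (4, 4), (4, 5), (4, 7), (4, 8), (4, 10), (4, 11), (4, 12), (4, 13), (4, 15), (5, 0), (5, 2), (5, 3), (5, 4), (5, 5), (5, 7), (5, 8), (5, 10), (5, 11), (5, 12), (5, 13), (5, 15), (6, 0), (6, 2), (6, 3), (6, 4), (6, 5), (6, 7), (6, 8), (6, 10), (6, 11), (6, 12), (6, 13), (6, 15), (7, 0), (7, 2), (7, 3), (7, 4), (7, 5), (7, 7), (7, 8), (7, 10), (7, 11), (7, 12), (7, 13), (7, 15)]

Answer: 96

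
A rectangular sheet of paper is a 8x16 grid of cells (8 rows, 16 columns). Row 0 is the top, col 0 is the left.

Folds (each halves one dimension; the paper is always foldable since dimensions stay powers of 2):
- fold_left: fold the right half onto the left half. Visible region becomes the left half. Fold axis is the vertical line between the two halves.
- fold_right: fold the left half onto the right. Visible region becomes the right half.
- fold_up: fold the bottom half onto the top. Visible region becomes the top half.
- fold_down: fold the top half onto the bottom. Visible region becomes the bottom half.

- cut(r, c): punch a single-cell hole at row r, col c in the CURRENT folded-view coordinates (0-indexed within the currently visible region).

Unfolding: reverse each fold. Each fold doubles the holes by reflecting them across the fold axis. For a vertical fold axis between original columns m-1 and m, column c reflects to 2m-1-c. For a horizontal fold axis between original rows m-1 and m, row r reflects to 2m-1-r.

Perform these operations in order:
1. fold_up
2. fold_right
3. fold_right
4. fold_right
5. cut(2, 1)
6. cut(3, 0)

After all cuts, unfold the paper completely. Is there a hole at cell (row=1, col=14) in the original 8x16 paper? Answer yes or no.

Op 1 fold_up: fold axis h@4; visible region now rows[0,4) x cols[0,16) = 4x16
Op 2 fold_right: fold axis v@8; visible region now rows[0,4) x cols[8,16) = 4x8
Op 3 fold_right: fold axis v@12; visible region now rows[0,4) x cols[12,16) = 4x4
Op 4 fold_right: fold axis v@14; visible region now rows[0,4) x cols[14,16) = 4x2
Op 5 cut(2, 1): punch at orig (2,15); cuts so far [(2, 15)]; region rows[0,4) x cols[14,16) = 4x2
Op 6 cut(3, 0): punch at orig (3,14); cuts so far [(2, 15), (3, 14)]; region rows[0,4) x cols[14,16) = 4x2
Unfold 1 (reflect across v@14): 4 holes -> [(2, 12), (2, 15), (3, 13), (3, 14)]
Unfold 2 (reflect across v@12): 8 holes -> [(2, 8), (2, 11), (2, 12), (2, 15), (3, 9), (3, 10), (3, 13), (3, 14)]
Unfold 3 (reflect across v@8): 16 holes -> [(2, 0), (2, 3), (2, 4), (2, 7), (2, 8), (2, 11), (2, 12), (2, 15), (3, 1), (3, 2), (3, 5), (3, 6), (3, 9), (3, 10), (3, 13), (3, 14)]
Unfold 4 (reflect across h@4): 32 holes -> [(2, 0), (2, 3), (2, 4), (2, 7), (2, 8), (2, 11), (2, 12), (2, 15), (3, 1), (3, 2), (3, 5), (3, 6), (3, 9), (3, 10), (3, 13), (3, 14), (4, 1), (4, 2), (4, 5), (4, 6), (4, 9), (4, 10), (4, 13), (4, 14), (5, 0), (5, 3), (5, 4), (5, 7), (5, 8), (5, 11), (5, 12), (5, 15)]
Holes: [(2, 0), (2, 3), (2, 4), (2, 7), (2, 8), (2, 11), (2, 12), (2, 15), (3, 1), (3, 2), (3, 5), (3, 6), (3, 9), (3, 10), (3, 13), (3, 14), (4, 1), (4, 2), (4, 5), (4, 6), (4, 9), (4, 10), (4, 13), (4, 14), (5, 0), (5, 3), (5, 4), (5, 7), (5, 8), (5, 11), (5, 12), (5, 15)]

Answer: no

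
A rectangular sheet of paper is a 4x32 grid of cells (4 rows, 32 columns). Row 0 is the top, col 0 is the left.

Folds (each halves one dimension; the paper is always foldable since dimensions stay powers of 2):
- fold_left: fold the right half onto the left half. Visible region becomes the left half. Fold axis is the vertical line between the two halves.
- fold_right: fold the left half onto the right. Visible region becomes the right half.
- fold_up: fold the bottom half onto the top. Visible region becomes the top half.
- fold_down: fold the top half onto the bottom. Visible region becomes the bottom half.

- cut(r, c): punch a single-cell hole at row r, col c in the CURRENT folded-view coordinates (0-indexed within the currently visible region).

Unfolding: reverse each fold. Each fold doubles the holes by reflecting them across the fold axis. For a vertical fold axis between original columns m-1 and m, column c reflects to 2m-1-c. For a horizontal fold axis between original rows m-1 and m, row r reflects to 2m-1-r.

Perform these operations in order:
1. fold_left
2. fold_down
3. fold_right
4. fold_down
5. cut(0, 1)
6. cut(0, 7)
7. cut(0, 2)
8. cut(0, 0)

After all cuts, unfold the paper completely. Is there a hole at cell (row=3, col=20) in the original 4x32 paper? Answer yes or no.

Answer: no

Derivation:
Op 1 fold_left: fold axis v@16; visible region now rows[0,4) x cols[0,16) = 4x16
Op 2 fold_down: fold axis h@2; visible region now rows[2,4) x cols[0,16) = 2x16
Op 3 fold_right: fold axis v@8; visible region now rows[2,4) x cols[8,16) = 2x8
Op 4 fold_down: fold axis h@3; visible region now rows[3,4) x cols[8,16) = 1x8
Op 5 cut(0, 1): punch at orig (3,9); cuts so far [(3, 9)]; region rows[3,4) x cols[8,16) = 1x8
Op 6 cut(0, 7): punch at orig (3,15); cuts so far [(3, 9), (3, 15)]; region rows[3,4) x cols[8,16) = 1x8
Op 7 cut(0, 2): punch at orig (3,10); cuts so far [(3, 9), (3, 10), (3, 15)]; region rows[3,4) x cols[8,16) = 1x8
Op 8 cut(0, 0): punch at orig (3,8); cuts so far [(3, 8), (3, 9), (3, 10), (3, 15)]; region rows[3,4) x cols[8,16) = 1x8
Unfold 1 (reflect across h@3): 8 holes -> [(2, 8), (2, 9), (2, 10), (2, 15), (3, 8), (3, 9), (3, 10), (3, 15)]
Unfold 2 (reflect across v@8): 16 holes -> [(2, 0), (2, 5), (2, 6), (2, 7), (2, 8), (2, 9), (2, 10), (2, 15), (3, 0), (3, 5), (3, 6), (3, 7), (3, 8), (3, 9), (3, 10), (3, 15)]
Unfold 3 (reflect across h@2): 32 holes -> [(0, 0), (0, 5), (0, 6), (0, 7), (0, 8), (0, 9), (0, 10), (0, 15), (1, 0), (1, 5), (1, 6), (1, 7), (1, 8), (1, 9), (1, 10), (1, 15), (2, 0), (2, 5), (2, 6), (2, 7), (2, 8), (2, 9), (2, 10), (2, 15), (3, 0), (3, 5), (3, 6), (3, 7), (3, 8), (3, 9), (3, 10), (3, 15)]
Unfold 4 (reflect across v@16): 64 holes -> [(0, 0), (0, 5), (0, 6), (0, 7), (0, 8), (0, 9), (0, 10), (0, 15), (0, 16), (0, 21), (0, 22), (0, 23), (0, 24), (0, 25), (0, 26), (0, 31), (1, 0), (1, 5), (1, 6), (1, 7), (1, 8), (1, 9), (1, 10), (1, 15), (1, 16), (1, 21), (1, 22), (1, 23), (1, 24), (1, 25), (1, 26), (1, 31), (2, 0), (2, 5), (2, 6), (2, 7), (2, 8), (2, 9), (2, 10), (2, 15), (2, 16), (2, 21), (2, 22), (2, 23), (2, 24), (2, 25), (2, 26), (2, 31), (3, 0), (3, 5), (3, 6), (3, 7), (3, 8), (3, 9), (3, 10), (3, 15), (3, 16), (3, 21), (3, 22), (3, 23), (3, 24), (3, 25), (3, 26), (3, 31)]
Holes: [(0, 0), (0, 5), (0, 6), (0, 7), (0, 8), (0, 9), (0, 10), (0, 15), (0, 16), (0, 21), (0, 22), (0, 23), (0, 24), (0, 25), (0, 26), (0, 31), (1, 0), (1, 5), (1, 6), (1, 7), (1, 8), (1, 9), (1, 10), (1, 15), (1, 16), (1, 21), (1, 22), (1, 23), (1, 24), (1, 25), (1, 26), (1, 31), (2, 0), (2, 5), (2, 6), (2, 7), (2, 8), (2, 9), (2, 10), (2, 15), (2, 16), (2, 21), (2, 22), (2, 23), (2, 24), (2, 25), (2, 26), (2, 31), (3, 0), (3, 5), (3, 6), (3, 7), (3, 8), (3, 9), (3, 10), (3, 15), (3, 16), (3, 21), (3, 22), (3, 23), (3, 24), (3, 25), (3, 26), (3, 31)]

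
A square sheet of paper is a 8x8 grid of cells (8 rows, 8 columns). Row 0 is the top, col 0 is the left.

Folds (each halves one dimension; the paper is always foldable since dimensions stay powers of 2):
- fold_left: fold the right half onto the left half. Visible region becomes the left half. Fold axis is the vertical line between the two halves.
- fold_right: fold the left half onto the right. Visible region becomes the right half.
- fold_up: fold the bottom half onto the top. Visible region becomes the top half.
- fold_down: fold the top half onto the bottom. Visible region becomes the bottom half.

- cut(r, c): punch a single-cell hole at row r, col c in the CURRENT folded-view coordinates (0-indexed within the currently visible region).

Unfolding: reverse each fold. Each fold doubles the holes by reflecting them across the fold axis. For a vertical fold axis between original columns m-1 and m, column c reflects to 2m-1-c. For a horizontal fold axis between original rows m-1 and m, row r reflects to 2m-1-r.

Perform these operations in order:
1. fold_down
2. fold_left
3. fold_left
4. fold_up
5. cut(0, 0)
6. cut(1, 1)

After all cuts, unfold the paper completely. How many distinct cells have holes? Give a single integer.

Answer: 32

Derivation:
Op 1 fold_down: fold axis h@4; visible region now rows[4,8) x cols[0,8) = 4x8
Op 2 fold_left: fold axis v@4; visible region now rows[4,8) x cols[0,4) = 4x4
Op 3 fold_left: fold axis v@2; visible region now rows[4,8) x cols[0,2) = 4x2
Op 4 fold_up: fold axis h@6; visible region now rows[4,6) x cols[0,2) = 2x2
Op 5 cut(0, 0): punch at orig (4,0); cuts so far [(4, 0)]; region rows[4,6) x cols[0,2) = 2x2
Op 6 cut(1, 1): punch at orig (5,1); cuts so far [(4, 0), (5, 1)]; region rows[4,6) x cols[0,2) = 2x2
Unfold 1 (reflect across h@6): 4 holes -> [(4, 0), (5, 1), (6, 1), (7, 0)]
Unfold 2 (reflect across v@2): 8 holes -> [(4, 0), (4, 3), (5, 1), (5, 2), (6, 1), (6, 2), (7, 0), (7, 3)]
Unfold 3 (reflect across v@4): 16 holes -> [(4, 0), (4, 3), (4, 4), (4, 7), (5, 1), (5, 2), (5, 5), (5, 6), (6, 1), (6, 2), (6, 5), (6, 6), (7, 0), (7, 3), (7, 4), (7, 7)]
Unfold 4 (reflect across h@4): 32 holes -> [(0, 0), (0, 3), (0, 4), (0, 7), (1, 1), (1, 2), (1, 5), (1, 6), (2, 1), (2, 2), (2, 5), (2, 6), (3, 0), (3, 3), (3, 4), (3, 7), (4, 0), (4, 3), (4, 4), (4, 7), (5, 1), (5, 2), (5, 5), (5, 6), (6, 1), (6, 2), (6, 5), (6, 6), (7, 0), (7, 3), (7, 4), (7, 7)]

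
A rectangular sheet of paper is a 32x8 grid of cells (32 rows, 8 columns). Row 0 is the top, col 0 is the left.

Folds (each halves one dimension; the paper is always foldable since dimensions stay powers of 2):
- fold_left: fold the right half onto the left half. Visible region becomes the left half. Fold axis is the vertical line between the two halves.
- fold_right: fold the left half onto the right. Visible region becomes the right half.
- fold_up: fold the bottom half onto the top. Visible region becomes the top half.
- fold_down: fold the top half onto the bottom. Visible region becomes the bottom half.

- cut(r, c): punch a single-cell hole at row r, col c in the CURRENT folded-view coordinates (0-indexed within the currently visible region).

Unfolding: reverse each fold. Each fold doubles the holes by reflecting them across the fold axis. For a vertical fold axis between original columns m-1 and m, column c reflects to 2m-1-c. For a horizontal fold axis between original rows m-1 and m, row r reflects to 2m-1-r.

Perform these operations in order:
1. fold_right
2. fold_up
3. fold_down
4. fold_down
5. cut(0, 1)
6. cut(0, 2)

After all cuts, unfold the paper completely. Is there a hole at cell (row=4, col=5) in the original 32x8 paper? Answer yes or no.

Answer: yes

Derivation:
Op 1 fold_right: fold axis v@4; visible region now rows[0,32) x cols[4,8) = 32x4
Op 2 fold_up: fold axis h@16; visible region now rows[0,16) x cols[4,8) = 16x4
Op 3 fold_down: fold axis h@8; visible region now rows[8,16) x cols[4,8) = 8x4
Op 4 fold_down: fold axis h@12; visible region now rows[12,16) x cols[4,8) = 4x4
Op 5 cut(0, 1): punch at orig (12,5); cuts so far [(12, 5)]; region rows[12,16) x cols[4,8) = 4x4
Op 6 cut(0, 2): punch at orig (12,6); cuts so far [(12, 5), (12, 6)]; region rows[12,16) x cols[4,8) = 4x4
Unfold 1 (reflect across h@12): 4 holes -> [(11, 5), (11, 6), (12, 5), (12, 6)]
Unfold 2 (reflect across h@8): 8 holes -> [(3, 5), (3, 6), (4, 5), (4, 6), (11, 5), (11, 6), (12, 5), (12, 6)]
Unfold 3 (reflect across h@16): 16 holes -> [(3, 5), (3, 6), (4, 5), (4, 6), (11, 5), (11, 6), (12, 5), (12, 6), (19, 5), (19, 6), (20, 5), (20, 6), (27, 5), (27, 6), (28, 5), (28, 6)]
Unfold 4 (reflect across v@4): 32 holes -> [(3, 1), (3, 2), (3, 5), (3, 6), (4, 1), (4, 2), (4, 5), (4, 6), (11, 1), (11, 2), (11, 5), (11, 6), (12, 1), (12, 2), (12, 5), (12, 6), (19, 1), (19, 2), (19, 5), (19, 6), (20, 1), (20, 2), (20, 5), (20, 6), (27, 1), (27, 2), (27, 5), (27, 6), (28, 1), (28, 2), (28, 5), (28, 6)]
Holes: [(3, 1), (3, 2), (3, 5), (3, 6), (4, 1), (4, 2), (4, 5), (4, 6), (11, 1), (11, 2), (11, 5), (11, 6), (12, 1), (12, 2), (12, 5), (12, 6), (19, 1), (19, 2), (19, 5), (19, 6), (20, 1), (20, 2), (20, 5), (20, 6), (27, 1), (27, 2), (27, 5), (27, 6), (28, 1), (28, 2), (28, 5), (28, 6)]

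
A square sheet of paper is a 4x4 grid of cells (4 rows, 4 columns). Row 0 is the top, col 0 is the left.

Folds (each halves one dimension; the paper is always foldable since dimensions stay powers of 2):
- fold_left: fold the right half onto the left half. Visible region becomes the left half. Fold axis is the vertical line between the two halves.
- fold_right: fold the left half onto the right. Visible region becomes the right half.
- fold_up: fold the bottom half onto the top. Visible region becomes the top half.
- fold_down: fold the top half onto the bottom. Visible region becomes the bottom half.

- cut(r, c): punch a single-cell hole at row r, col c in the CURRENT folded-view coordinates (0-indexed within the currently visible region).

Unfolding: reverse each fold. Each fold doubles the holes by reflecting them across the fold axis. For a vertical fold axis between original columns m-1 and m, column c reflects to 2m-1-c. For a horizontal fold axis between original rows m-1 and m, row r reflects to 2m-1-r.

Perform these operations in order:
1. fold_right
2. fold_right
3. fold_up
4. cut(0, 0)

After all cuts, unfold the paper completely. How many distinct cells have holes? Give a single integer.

Answer: 8

Derivation:
Op 1 fold_right: fold axis v@2; visible region now rows[0,4) x cols[2,4) = 4x2
Op 2 fold_right: fold axis v@3; visible region now rows[0,4) x cols[3,4) = 4x1
Op 3 fold_up: fold axis h@2; visible region now rows[0,2) x cols[3,4) = 2x1
Op 4 cut(0, 0): punch at orig (0,3); cuts so far [(0, 3)]; region rows[0,2) x cols[3,4) = 2x1
Unfold 1 (reflect across h@2): 2 holes -> [(0, 3), (3, 3)]
Unfold 2 (reflect across v@3): 4 holes -> [(0, 2), (0, 3), (3, 2), (3, 3)]
Unfold 3 (reflect across v@2): 8 holes -> [(0, 0), (0, 1), (0, 2), (0, 3), (3, 0), (3, 1), (3, 2), (3, 3)]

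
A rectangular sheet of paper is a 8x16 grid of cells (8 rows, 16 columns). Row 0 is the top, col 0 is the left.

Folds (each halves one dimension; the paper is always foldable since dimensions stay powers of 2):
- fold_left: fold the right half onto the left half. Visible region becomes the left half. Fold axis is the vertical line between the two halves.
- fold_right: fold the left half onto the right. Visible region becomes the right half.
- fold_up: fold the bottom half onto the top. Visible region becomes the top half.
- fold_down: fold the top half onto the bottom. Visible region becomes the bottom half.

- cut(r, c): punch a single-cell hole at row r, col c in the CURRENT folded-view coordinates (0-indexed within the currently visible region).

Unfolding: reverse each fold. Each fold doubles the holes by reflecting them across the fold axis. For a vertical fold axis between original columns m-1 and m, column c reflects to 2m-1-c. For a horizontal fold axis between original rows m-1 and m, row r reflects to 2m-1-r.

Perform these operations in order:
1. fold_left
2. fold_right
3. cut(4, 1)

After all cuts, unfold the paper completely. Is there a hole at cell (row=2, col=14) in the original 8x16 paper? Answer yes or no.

Answer: no

Derivation:
Op 1 fold_left: fold axis v@8; visible region now rows[0,8) x cols[0,8) = 8x8
Op 2 fold_right: fold axis v@4; visible region now rows[0,8) x cols[4,8) = 8x4
Op 3 cut(4, 1): punch at orig (4,5); cuts so far [(4, 5)]; region rows[0,8) x cols[4,8) = 8x4
Unfold 1 (reflect across v@4): 2 holes -> [(4, 2), (4, 5)]
Unfold 2 (reflect across v@8): 4 holes -> [(4, 2), (4, 5), (4, 10), (4, 13)]
Holes: [(4, 2), (4, 5), (4, 10), (4, 13)]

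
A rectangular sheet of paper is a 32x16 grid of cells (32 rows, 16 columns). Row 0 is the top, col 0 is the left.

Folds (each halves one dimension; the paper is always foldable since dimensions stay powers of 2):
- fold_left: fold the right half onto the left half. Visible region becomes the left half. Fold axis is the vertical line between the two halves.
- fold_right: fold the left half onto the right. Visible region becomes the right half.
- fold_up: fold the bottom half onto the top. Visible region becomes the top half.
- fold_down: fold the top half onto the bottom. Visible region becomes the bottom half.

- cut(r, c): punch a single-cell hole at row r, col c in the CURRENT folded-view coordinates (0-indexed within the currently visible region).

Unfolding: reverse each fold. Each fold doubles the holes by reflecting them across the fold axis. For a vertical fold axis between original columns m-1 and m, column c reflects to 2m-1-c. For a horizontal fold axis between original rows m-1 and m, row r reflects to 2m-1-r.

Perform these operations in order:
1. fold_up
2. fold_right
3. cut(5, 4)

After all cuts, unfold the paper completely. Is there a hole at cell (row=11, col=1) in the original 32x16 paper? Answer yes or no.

Answer: no

Derivation:
Op 1 fold_up: fold axis h@16; visible region now rows[0,16) x cols[0,16) = 16x16
Op 2 fold_right: fold axis v@8; visible region now rows[0,16) x cols[8,16) = 16x8
Op 3 cut(5, 4): punch at orig (5,12); cuts so far [(5, 12)]; region rows[0,16) x cols[8,16) = 16x8
Unfold 1 (reflect across v@8): 2 holes -> [(5, 3), (5, 12)]
Unfold 2 (reflect across h@16): 4 holes -> [(5, 3), (5, 12), (26, 3), (26, 12)]
Holes: [(5, 3), (5, 12), (26, 3), (26, 12)]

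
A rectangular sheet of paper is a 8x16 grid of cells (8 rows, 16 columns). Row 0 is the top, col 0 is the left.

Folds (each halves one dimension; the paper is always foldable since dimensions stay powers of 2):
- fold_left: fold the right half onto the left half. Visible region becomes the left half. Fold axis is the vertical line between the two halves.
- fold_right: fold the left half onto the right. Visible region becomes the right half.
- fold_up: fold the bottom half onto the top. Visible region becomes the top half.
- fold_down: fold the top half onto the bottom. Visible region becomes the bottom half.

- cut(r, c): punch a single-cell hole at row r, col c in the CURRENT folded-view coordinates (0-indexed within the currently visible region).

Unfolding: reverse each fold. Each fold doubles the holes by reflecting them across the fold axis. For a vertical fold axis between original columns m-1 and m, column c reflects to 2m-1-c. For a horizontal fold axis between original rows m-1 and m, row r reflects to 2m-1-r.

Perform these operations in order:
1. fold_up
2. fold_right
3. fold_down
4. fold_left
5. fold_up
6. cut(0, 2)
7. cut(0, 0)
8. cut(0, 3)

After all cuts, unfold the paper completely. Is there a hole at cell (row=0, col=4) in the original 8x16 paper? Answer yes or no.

Answer: yes

Derivation:
Op 1 fold_up: fold axis h@4; visible region now rows[0,4) x cols[0,16) = 4x16
Op 2 fold_right: fold axis v@8; visible region now rows[0,4) x cols[8,16) = 4x8
Op 3 fold_down: fold axis h@2; visible region now rows[2,4) x cols[8,16) = 2x8
Op 4 fold_left: fold axis v@12; visible region now rows[2,4) x cols[8,12) = 2x4
Op 5 fold_up: fold axis h@3; visible region now rows[2,3) x cols[8,12) = 1x4
Op 6 cut(0, 2): punch at orig (2,10); cuts so far [(2, 10)]; region rows[2,3) x cols[8,12) = 1x4
Op 7 cut(0, 0): punch at orig (2,8); cuts so far [(2, 8), (2, 10)]; region rows[2,3) x cols[8,12) = 1x4
Op 8 cut(0, 3): punch at orig (2,11); cuts so far [(2, 8), (2, 10), (2, 11)]; region rows[2,3) x cols[8,12) = 1x4
Unfold 1 (reflect across h@3): 6 holes -> [(2, 8), (2, 10), (2, 11), (3, 8), (3, 10), (3, 11)]
Unfold 2 (reflect across v@12): 12 holes -> [(2, 8), (2, 10), (2, 11), (2, 12), (2, 13), (2, 15), (3, 8), (3, 10), (3, 11), (3, 12), (3, 13), (3, 15)]
Unfold 3 (reflect across h@2): 24 holes -> [(0, 8), (0, 10), (0, 11), (0, 12), (0, 13), (0, 15), (1, 8), (1, 10), (1, 11), (1, 12), (1, 13), (1, 15), (2, 8), (2, 10), (2, 11), (2, 12), (2, 13), (2, 15), (3, 8), (3, 10), (3, 11), (3, 12), (3, 13), (3, 15)]
Unfold 4 (reflect across v@8): 48 holes -> [(0, 0), (0, 2), (0, 3), (0, 4), (0, 5), (0, 7), (0, 8), (0, 10), (0, 11), (0, 12), (0, 13), (0, 15), (1, 0), (1, 2), (1, 3), (1, 4), (1, 5), (1, 7), (1, 8), (1, 10), (1, 11), (1, 12), (1, 13), (1, 15), (2, 0), (2, 2), (2, 3), (2, 4), (2, 5), (2, 7), (2, 8), (2, 10), (2, 11), (2, 12), (2, 13), (2, 15), (3, 0), (3, 2), (3, 3), (3, 4), (3, 5), (3, 7), (3, 8), (3, 10), (3, 11), (3, 12), (3, 13), (3, 15)]
Unfold 5 (reflect across h@4): 96 holes -> [(0, 0), (0, 2), (0, 3), (0, 4), (0, 5), (0, 7), (0, 8), (0, 10), (0, 11), (0, 12), (0, 13), (0, 15), (1, 0), (1, 2), (1, 3), (1, 4), (1, 5), (1, 7), (1, 8), (1, 10), (1, 11), (1, 12), (1, 13), (1, 15), (2, 0), (2, 2), (2, 3), (2, 4), (2, 5), (2, 7), (2, 8), (2, 10), (2, 11), (2, 12), (2, 13), (2, 15), (3, 0), (3, 2), (3, 3), (3, 4), (3, 5), (3, 7), (3, 8), (3, 10), (3, 11), (3, 12), (3, 13), (3, 15), (4, 0), (4, 2), (4, 3), (4, 4), (4, 5), (4, 7), (4, 8), (4, 10), (4, 11), (4, 12), (4, 13), (4, 15), (5, 0), (5, 2), (5, 3), (5, 4), (5, 5), (5, 7), (5, 8), (5, 10), (5, 11), (5, 12), (5, 13), (5, 15), (6, 0), (6, 2), (6, 3), (6, 4), (6, 5), (6, 7), (6, 8), (6, 10), (6, 11), (6, 12), (6, 13), (6, 15), (7, 0), (7, 2), (7, 3), (7, 4), (7, 5), (7, 7), (7, 8), (7, 10), (7, 11), (7, 12), (7, 13), (7, 15)]
Holes: [(0, 0), (0, 2), (0, 3), (0, 4), (0, 5), (0, 7), (0, 8), (0, 10), (0, 11), (0, 12), (0, 13), (0, 15), (1, 0), (1, 2), (1, 3), (1, 4), (1, 5), (1, 7), (1, 8), (1, 10), (1, 11), (1, 12), (1, 13), (1, 15), (2, 0), (2, 2), (2, 3), (2, 4), (2, 5), (2, 7), (2, 8), (2, 10), (2, 11), (2, 12), (2, 13), (2, 15), (3, 0), (3, 2), (3, 3), (3, 4), (3, 5), (3, 7), (3, 8), (3, 10), (3, 11), (3, 12), (3, 13), (3, 15), (4, 0), (4, 2), (4, 3), (4, 4), (4, 5), (4, 7), (4, 8), (4, 10), (4, 11), (4, 12), (4, 13), (4, 15), (5, 0), (5, 2), (5, 3), (5, 4), (5, 5), (5, 7), (5, 8), (5, 10), (5, 11), (5, 12), (5, 13), (5, 15), (6, 0), (6, 2), (6, 3), (6, 4), (6, 5), (6, 7), (6, 8), (6, 10), (6, 11), (6, 12), (6, 13), (6, 15), (7, 0), (7, 2), (7, 3), (7, 4), (7, 5), (7, 7), (7, 8), (7, 10), (7, 11), (7, 12), (7, 13), (7, 15)]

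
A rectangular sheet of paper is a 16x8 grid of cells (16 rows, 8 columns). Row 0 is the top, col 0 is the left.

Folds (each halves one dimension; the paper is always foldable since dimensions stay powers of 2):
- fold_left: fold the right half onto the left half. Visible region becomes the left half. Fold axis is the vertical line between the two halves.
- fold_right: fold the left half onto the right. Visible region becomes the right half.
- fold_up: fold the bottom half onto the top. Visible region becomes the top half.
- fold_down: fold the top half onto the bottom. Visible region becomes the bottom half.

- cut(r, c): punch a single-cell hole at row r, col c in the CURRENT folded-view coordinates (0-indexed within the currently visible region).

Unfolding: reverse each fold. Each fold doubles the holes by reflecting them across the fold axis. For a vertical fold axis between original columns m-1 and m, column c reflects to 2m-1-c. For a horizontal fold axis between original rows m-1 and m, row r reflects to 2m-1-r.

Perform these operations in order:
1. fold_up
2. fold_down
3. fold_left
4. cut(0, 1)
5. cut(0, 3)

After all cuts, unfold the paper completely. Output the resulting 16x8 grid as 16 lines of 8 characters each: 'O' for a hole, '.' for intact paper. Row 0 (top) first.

Answer: ........
........
........
.O.OO.O.
.O.OO.O.
........
........
........
........
........
........
.O.OO.O.
.O.OO.O.
........
........
........

Derivation:
Op 1 fold_up: fold axis h@8; visible region now rows[0,8) x cols[0,8) = 8x8
Op 2 fold_down: fold axis h@4; visible region now rows[4,8) x cols[0,8) = 4x8
Op 3 fold_left: fold axis v@4; visible region now rows[4,8) x cols[0,4) = 4x4
Op 4 cut(0, 1): punch at orig (4,1); cuts so far [(4, 1)]; region rows[4,8) x cols[0,4) = 4x4
Op 5 cut(0, 3): punch at orig (4,3); cuts so far [(4, 1), (4, 3)]; region rows[4,8) x cols[0,4) = 4x4
Unfold 1 (reflect across v@4): 4 holes -> [(4, 1), (4, 3), (4, 4), (4, 6)]
Unfold 2 (reflect across h@4): 8 holes -> [(3, 1), (3, 3), (3, 4), (3, 6), (4, 1), (4, 3), (4, 4), (4, 6)]
Unfold 3 (reflect across h@8): 16 holes -> [(3, 1), (3, 3), (3, 4), (3, 6), (4, 1), (4, 3), (4, 4), (4, 6), (11, 1), (11, 3), (11, 4), (11, 6), (12, 1), (12, 3), (12, 4), (12, 6)]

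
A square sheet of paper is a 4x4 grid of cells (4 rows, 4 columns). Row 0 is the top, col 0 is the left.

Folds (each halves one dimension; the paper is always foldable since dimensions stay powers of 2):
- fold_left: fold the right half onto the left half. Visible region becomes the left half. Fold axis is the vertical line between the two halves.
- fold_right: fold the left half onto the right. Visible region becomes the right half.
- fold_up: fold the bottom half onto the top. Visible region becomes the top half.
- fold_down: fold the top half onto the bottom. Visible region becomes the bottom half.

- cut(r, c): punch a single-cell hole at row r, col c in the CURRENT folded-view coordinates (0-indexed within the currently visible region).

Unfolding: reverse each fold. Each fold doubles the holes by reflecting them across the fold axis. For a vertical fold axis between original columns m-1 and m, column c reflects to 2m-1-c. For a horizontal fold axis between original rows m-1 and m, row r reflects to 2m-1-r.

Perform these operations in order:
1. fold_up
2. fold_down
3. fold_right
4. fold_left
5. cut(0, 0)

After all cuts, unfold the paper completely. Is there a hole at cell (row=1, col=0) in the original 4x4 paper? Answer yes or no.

Op 1 fold_up: fold axis h@2; visible region now rows[0,2) x cols[0,4) = 2x4
Op 2 fold_down: fold axis h@1; visible region now rows[1,2) x cols[0,4) = 1x4
Op 3 fold_right: fold axis v@2; visible region now rows[1,2) x cols[2,4) = 1x2
Op 4 fold_left: fold axis v@3; visible region now rows[1,2) x cols[2,3) = 1x1
Op 5 cut(0, 0): punch at orig (1,2); cuts so far [(1, 2)]; region rows[1,2) x cols[2,3) = 1x1
Unfold 1 (reflect across v@3): 2 holes -> [(1, 2), (1, 3)]
Unfold 2 (reflect across v@2): 4 holes -> [(1, 0), (1, 1), (1, 2), (1, 3)]
Unfold 3 (reflect across h@1): 8 holes -> [(0, 0), (0, 1), (0, 2), (0, 3), (1, 0), (1, 1), (1, 2), (1, 3)]
Unfold 4 (reflect across h@2): 16 holes -> [(0, 0), (0, 1), (0, 2), (0, 3), (1, 0), (1, 1), (1, 2), (1, 3), (2, 0), (2, 1), (2, 2), (2, 3), (3, 0), (3, 1), (3, 2), (3, 3)]
Holes: [(0, 0), (0, 1), (0, 2), (0, 3), (1, 0), (1, 1), (1, 2), (1, 3), (2, 0), (2, 1), (2, 2), (2, 3), (3, 0), (3, 1), (3, 2), (3, 3)]

Answer: yes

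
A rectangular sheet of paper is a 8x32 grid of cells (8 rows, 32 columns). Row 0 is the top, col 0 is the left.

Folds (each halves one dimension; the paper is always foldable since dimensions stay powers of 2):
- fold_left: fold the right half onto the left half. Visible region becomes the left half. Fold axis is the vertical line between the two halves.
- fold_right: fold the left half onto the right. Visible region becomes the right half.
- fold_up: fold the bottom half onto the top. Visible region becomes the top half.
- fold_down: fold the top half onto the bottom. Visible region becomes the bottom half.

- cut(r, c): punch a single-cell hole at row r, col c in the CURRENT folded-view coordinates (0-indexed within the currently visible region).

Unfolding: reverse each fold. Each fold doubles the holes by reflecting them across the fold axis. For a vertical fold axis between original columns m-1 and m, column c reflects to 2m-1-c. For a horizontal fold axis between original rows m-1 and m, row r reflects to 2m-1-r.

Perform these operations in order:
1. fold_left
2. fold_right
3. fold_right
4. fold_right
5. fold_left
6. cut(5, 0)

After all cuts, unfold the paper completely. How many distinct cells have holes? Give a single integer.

Answer: 32

Derivation:
Op 1 fold_left: fold axis v@16; visible region now rows[0,8) x cols[0,16) = 8x16
Op 2 fold_right: fold axis v@8; visible region now rows[0,8) x cols[8,16) = 8x8
Op 3 fold_right: fold axis v@12; visible region now rows[0,8) x cols[12,16) = 8x4
Op 4 fold_right: fold axis v@14; visible region now rows[0,8) x cols[14,16) = 8x2
Op 5 fold_left: fold axis v@15; visible region now rows[0,8) x cols[14,15) = 8x1
Op 6 cut(5, 0): punch at orig (5,14); cuts so far [(5, 14)]; region rows[0,8) x cols[14,15) = 8x1
Unfold 1 (reflect across v@15): 2 holes -> [(5, 14), (5, 15)]
Unfold 2 (reflect across v@14): 4 holes -> [(5, 12), (5, 13), (5, 14), (5, 15)]
Unfold 3 (reflect across v@12): 8 holes -> [(5, 8), (5, 9), (5, 10), (5, 11), (5, 12), (5, 13), (5, 14), (5, 15)]
Unfold 4 (reflect across v@8): 16 holes -> [(5, 0), (5, 1), (5, 2), (5, 3), (5, 4), (5, 5), (5, 6), (5, 7), (5, 8), (5, 9), (5, 10), (5, 11), (5, 12), (5, 13), (5, 14), (5, 15)]
Unfold 5 (reflect across v@16): 32 holes -> [(5, 0), (5, 1), (5, 2), (5, 3), (5, 4), (5, 5), (5, 6), (5, 7), (5, 8), (5, 9), (5, 10), (5, 11), (5, 12), (5, 13), (5, 14), (5, 15), (5, 16), (5, 17), (5, 18), (5, 19), (5, 20), (5, 21), (5, 22), (5, 23), (5, 24), (5, 25), (5, 26), (5, 27), (5, 28), (5, 29), (5, 30), (5, 31)]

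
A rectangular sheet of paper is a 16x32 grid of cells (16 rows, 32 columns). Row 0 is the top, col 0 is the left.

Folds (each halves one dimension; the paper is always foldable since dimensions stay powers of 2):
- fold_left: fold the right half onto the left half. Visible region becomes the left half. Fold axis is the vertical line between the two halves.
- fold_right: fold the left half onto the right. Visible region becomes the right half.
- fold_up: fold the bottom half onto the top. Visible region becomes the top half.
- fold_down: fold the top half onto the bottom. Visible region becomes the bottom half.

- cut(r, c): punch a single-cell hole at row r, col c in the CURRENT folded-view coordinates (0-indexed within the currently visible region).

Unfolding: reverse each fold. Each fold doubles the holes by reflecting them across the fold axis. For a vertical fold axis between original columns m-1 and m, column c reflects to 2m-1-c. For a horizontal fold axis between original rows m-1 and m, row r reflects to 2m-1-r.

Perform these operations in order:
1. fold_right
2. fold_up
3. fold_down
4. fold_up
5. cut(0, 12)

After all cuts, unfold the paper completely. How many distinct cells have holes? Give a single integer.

Op 1 fold_right: fold axis v@16; visible region now rows[0,16) x cols[16,32) = 16x16
Op 2 fold_up: fold axis h@8; visible region now rows[0,8) x cols[16,32) = 8x16
Op 3 fold_down: fold axis h@4; visible region now rows[4,8) x cols[16,32) = 4x16
Op 4 fold_up: fold axis h@6; visible region now rows[4,6) x cols[16,32) = 2x16
Op 5 cut(0, 12): punch at orig (4,28); cuts so far [(4, 28)]; region rows[4,6) x cols[16,32) = 2x16
Unfold 1 (reflect across h@6): 2 holes -> [(4, 28), (7, 28)]
Unfold 2 (reflect across h@4): 4 holes -> [(0, 28), (3, 28), (4, 28), (7, 28)]
Unfold 3 (reflect across h@8): 8 holes -> [(0, 28), (3, 28), (4, 28), (7, 28), (8, 28), (11, 28), (12, 28), (15, 28)]
Unfold 4 (reflect across v@16): 16 holes -> [(0, 3), (0, 28), (3, 3), (3, 28), (4, 3), (4, 28), (7, 3), (7, 28), (8, 3), (8, 28), (11, 3), (11, 28), (12, 3), (12, 28), (15, 3), (15, 28)]

Answer: 16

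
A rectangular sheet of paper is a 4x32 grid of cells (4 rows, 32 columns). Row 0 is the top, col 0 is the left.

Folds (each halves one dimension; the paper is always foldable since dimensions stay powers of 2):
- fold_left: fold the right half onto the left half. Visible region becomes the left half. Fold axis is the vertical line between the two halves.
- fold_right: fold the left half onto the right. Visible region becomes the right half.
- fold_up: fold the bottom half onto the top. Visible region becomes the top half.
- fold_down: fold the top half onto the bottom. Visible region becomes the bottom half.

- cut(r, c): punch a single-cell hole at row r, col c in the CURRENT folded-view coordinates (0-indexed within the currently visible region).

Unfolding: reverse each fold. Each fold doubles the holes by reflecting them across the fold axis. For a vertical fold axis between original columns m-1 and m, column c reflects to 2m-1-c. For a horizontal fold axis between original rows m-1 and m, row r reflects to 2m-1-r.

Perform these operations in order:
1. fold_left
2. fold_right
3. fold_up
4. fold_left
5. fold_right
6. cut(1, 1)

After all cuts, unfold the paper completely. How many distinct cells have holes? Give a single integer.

Answer: 32

Derivation:
Op 1 fold_left: fold axis v@16; visible region now rows[0,4) x cols[0,16) = 4x16
Op 2 fold_right: fold axis v@8; visible region now rows[0,4) x cols[8,16) = 4x8
Op 3 fold_up: fold axis h@2; visible region now rows[0,2) x cols[8,16) = 2x8
Op 4 fold_left: fold axis v@12; visible region now rows[0,2) x cols[8,12) = 2x4
Op 5 fold_right: fold axis v@10; visible region now rows[0,2) x cols[10,12) = 2x2
Op 6 cut(1, 1): punch at orig (1,11); cuts so far [(1, 11)]; region rows[0,2) x cols[10,12) = 2x2
Unfold 1 (reflect across v@10): 2 holes -> [(1, 8), (1, 11)]
Unfold 2 (reflect across v@12): 4 holes -> [(1, 8), (1, 11), (1, 12), (1, 15)]
Unfold 3 (reflect across h@2): 8 holes -> [(1, 8), (1, 11), (1, 12), (1, 15), (2, 8), (2, 11), (2, 12), (2, 15)]
Unfold 4 (reflect across v@8): 16 holes -> [(1, 0), (1, 3), (1, 4), (1, 7), (1, 8), (1, 11), (1, 12), (1, 15), (2, 0), (2, 3), (2, 4), (2, 7), (2, 8), (2, 11), (2, 12), (2, 15)]
Unfold 5 (reflect across v@16): 32 holes -> [(1, 0), (1, 3), (1, 4), (1, 7), (1, 8), (1, 11), (1, 12), (1, 15), (1, 16), (1, 19), (1, 20), (1, 23), (1, 24), (1, 27), (1, 28), (1, 31), (2, 0), (2, 3), (2, 4), (2, 7), (2, 8), (2, 11), (2, 12), (2, 15), (2, 16), (2, 19), (2, 20), (2, 23), (2, 24), (2, 27), (2, 28), (2, 31)]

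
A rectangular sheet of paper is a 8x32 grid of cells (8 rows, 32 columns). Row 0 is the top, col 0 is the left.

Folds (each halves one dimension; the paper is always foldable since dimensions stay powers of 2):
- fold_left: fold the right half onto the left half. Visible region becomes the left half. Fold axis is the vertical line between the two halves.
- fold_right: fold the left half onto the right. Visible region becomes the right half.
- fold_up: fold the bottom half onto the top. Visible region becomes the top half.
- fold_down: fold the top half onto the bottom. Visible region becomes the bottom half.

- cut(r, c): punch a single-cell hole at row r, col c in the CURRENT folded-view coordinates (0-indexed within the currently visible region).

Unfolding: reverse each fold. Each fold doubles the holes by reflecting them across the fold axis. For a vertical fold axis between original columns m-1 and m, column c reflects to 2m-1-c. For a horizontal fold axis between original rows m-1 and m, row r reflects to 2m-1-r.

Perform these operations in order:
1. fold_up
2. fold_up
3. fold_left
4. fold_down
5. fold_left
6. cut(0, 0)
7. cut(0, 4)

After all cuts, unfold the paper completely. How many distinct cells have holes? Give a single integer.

Op 1 fold_up: fold axis h@4; visible region now rows[0,4) x cols[0,32) = 4x32
Op 2 fold_up: fold axis h@2; visible region now rows[0,2) x cols[0,32) = 2x32
Op 3 fold_left: fold axis v@16; visible region now rows[0,2) x cols[0,16) = 2x16
Op 4 fold_down: fold axis h@1; visible region now rows[1,2) x cols[0,16) = 1x16
Op 5 fold_left: fold axis v@8; visible region now rows[1,2) x cols[0,8) = 1x8
Op 6 cut(0, 0): punch at orig (1,0); cuts so far [(1, 0)]; region rows[1,2) x cols[0,8) = 1x8
Op 7 cut(0, 4): punch at orig (1,4); cuts so far [(1, 0), (1, 4)]; region rows[1,2) x cols[0,8) = 1x8
Unfold 1 (reflect across v@8): 4 holes -> [(1, 0), (1, 4), (1, 11), (1, 15)]
Unfold 2 (reflect across h@1): 8 holes -> [(0, 0), (0, 4), (0, 11), (0, 15), (1, 0), (1, 4), (1, 11), (1, 15)]
Unfold 3 (reflect across v@16): 16 holes -> [(0, 0), (0, 4), (0, 11), (0, 15), (0, 16), (0, 20), (0, 27), (0, 31), (1, 0), (1, 4), (1, 11), (1, 15), (1, 16), (1, 20), (1, 27), (1, 31)]
Unfold 4 (reflect across h@2): 32 holes -> [(0, 0), (0, 4), (0, 11), (0, 15), (0, 16), (0, 20), (0, 27), (0, 31), (1, 0), (1, 4), (1, 11), (1, 15), (1, 16), (1, 20), (1, 27), (1, 31), (2, 0), (2, 4), (2, 11), (2, 15), (2, 16), (2, 20), (2, 27), (2, 31), (3, 0), (3, 4), (3, 11), (3, 15), (3, 16), (3, 20), (3, 27), (3, 31)]
Unfold 5 (reflect across h@4): 64 holes -> [(0, 0), (0, 4), (0, 11), (0, 15), (0, 16), (0, 20), (0, 27), (0, 31), (1, 0), (1, 4), (1, 11), (1, 15), (1, 16), (1, 20), (1, 27), (1, 31), (2, 0), (2, 4), (2, 11), (2, 15), (2, 16), (2, 20), (2, 27), (2, 31), (3, 0), (3, 4), (3, 11), (3, 15), (3, 16), (3, 20), (3, 27), (3, 31), (4, 0), (4, 4), (4, 11), (4, 15), (4, 16), (4, 20), (4, 27), (4, 31), (5, 0), (5, 4), (5, 11), (5, 15), (5, 16), (5, 20), (5, 27), (5, 31), (6, 0), (6, 4), (6, 11), (6, 15), (6, 16), (6, 20), (6, 27), (6, 31), (7, 0), (7, 4), (7, 11), (7, 15), (7, 16), (7, 20), (7, 27), (7, 31)]

Answer: 64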